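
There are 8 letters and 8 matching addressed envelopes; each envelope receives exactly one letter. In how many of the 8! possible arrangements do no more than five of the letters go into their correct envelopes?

# with exactly i fixed is C(8,i)·!(8-i); sum over i=0..5:
  i=0: C(8,0)·!8 = 1·14833 = 14833
  i=1: C(8,1)·!7 = 8·1854 = 14832
  i=2: C(8,2)·!6 = 28·265 = 7420
  i=3: C(8,3)·!5 = 56·44 = 2464
  i=4: C(8,4)·!4 = 70·9 = 630
  i=5: C(8,5)·!3 = 56·2 = 112
Total = 40291.

40291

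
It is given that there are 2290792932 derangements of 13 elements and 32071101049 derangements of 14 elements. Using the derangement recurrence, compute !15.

!15 = (15-1)·(!14 + !13) = 14·(32071101049 + 2290792932) = 14·34361893981 = 481066515734.

481066515734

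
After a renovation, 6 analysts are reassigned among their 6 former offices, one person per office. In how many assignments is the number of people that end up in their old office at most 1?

Sum C(6,i)·!(6-i) for i = 0..1:
  i=0: C(6,0)·!6 = 1·265 = 265
  i=1: C(6,1)·!5 = 6·44 = 264
Total = 529.

529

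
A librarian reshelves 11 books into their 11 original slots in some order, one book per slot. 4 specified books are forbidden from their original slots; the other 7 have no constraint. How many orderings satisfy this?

Inclusion-exclusion on the 4 forbidden self-matches:
Σ_{j=0}^{4} (-1)^j C(4,j)(11-j)!
= C(4,0)·11! - C(4,1)·10! + C(4,2)·9! - C(4,3)·8! + C(4,4)·7!
= 39916800 - 14515200 + 2177280 - 161280 + 5040
= 27422640

27422640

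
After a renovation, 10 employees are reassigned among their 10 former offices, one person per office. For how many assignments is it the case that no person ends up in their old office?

1334961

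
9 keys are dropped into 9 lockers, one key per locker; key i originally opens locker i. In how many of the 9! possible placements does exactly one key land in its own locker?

133497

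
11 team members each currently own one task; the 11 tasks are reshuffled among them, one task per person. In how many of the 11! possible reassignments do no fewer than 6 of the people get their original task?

23684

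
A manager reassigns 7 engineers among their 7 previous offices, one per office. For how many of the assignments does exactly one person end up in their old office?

1855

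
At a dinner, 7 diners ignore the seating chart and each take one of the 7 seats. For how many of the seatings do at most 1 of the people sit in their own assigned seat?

3709

# with exactly i fixed is C(7,i)·!(7-i); sum over i=0..1:
  i=0: C(7,0)·!7 = 1·1854 = 1854
  i=1: C(7,1)·!6 = 7·265 = 1855
Total = 3709.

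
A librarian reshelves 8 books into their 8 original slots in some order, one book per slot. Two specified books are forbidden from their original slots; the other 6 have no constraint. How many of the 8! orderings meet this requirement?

30960

Inclusion-exclusion on the 2 forbidden self-matches:
Σ_{j=0}^{2} (-1)^j C(2,j)(8-j)!
= C(2,0)·8! - C(2,1)·7! + C(2,2)·6!
= 40320 - 10080 + 720
= 30960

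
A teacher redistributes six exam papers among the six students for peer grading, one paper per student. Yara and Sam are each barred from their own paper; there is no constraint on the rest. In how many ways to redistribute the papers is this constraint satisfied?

504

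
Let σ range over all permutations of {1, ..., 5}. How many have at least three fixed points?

Sum C(5,i)·!(5-i) for i = 3..5:
  i=3: C(5,3)·!2 = 10·1 = 10
  i=4: C(5,4)·!1 = 5·0 = 0
  i=5: C(5,5)·!0 = 1·1 = 1
Total = 11.

11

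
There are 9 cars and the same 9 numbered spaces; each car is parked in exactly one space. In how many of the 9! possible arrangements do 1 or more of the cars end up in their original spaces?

229384

Sum C(9,i)·!(9-i) for i = 1..9:
  i=1: C(9,1)·!8 = 9·14833 = 133497
  i=2: C(9,2)·!7 = 36·1854 = 66744
  i=3: C(9,3)·!6 = 84·265 = 22260
  i=4: C(9,4)·!5 = 126·44 = 5544
  i=5: C(9,5)·!4 = 126·9 = 1134
  i=6: C(9,6)·!3 = 84·2 = 168
  i=7: C(9,7)·!2 = 36·1 = 36
  i=8: C(9,8)·!1 = 9·0 = 0
  i=9: C(9,9)·!0 = 1·1 = 1
Total = 229384.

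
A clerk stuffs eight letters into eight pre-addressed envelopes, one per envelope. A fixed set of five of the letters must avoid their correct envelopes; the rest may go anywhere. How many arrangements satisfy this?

21234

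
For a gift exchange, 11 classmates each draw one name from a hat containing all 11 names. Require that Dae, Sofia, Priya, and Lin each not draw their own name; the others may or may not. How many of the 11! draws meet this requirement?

27422640

Let A_j be the event that the j-th constrained one is fixed. By inclusion-exclusion over the 4 events:
Σ_{j=0}^{4} (-1)^j C(4,j)(11-j)!
= C(4,0)·11! - C(4,1)·10! + C(4,2)·9! - C(4,3)·8! + C(4,4)·7!
= 39916800 - 14515200 + 2177280 - 161280 + 5040
= 27422640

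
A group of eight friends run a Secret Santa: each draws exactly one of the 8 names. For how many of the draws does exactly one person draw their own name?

14832

Pick the single fixed position: C(8,1) = 8 ways.
The other 7 form a derangement: !7 = 1854.
Total: 8 × 1854 = 14832.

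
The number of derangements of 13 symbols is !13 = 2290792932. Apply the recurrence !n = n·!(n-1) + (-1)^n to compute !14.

32071101049

!14 = 14·2290792932 + 1 = 32071101049.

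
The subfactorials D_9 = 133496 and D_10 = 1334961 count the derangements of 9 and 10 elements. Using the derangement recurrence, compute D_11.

D_11 = (11-1)·(D_10 + D_9) = 10·(1334961 + 133496) = 10·1468457 = 14684570.

14684570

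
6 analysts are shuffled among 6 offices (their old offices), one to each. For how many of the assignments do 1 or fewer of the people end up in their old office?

529

Sum C(6,i)·!(6-i) for i = 0..1:
  i=0: C(6,0)·!6 = 1·265 = 265
  i=1: C(6,1)·!5 = 6·44 = 264
Total = 529.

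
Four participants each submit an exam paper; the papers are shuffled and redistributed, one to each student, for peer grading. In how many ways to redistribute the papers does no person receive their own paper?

9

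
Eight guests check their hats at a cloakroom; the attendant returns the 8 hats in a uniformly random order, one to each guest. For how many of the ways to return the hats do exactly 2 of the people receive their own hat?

7420

Pick the 2 fixed positions: C(8,2) = 28 ways.
The remaining 6 must be deranged: !6 = 265.
Total: 28 × 265 = 7420.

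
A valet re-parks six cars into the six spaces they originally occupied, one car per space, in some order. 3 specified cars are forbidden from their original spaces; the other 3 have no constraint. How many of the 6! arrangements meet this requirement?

Let A_j be the event that the j-th constrained one is fixed. By inclusion-exclusion over the 3 events:
Σ_{j=0}^{3} (-1)^j C(3,j)(6-j)!
= C(3,0)·6! - C(3,1)·5! + C(3,2)·4! - C(3,3)·3!
= 720 - 360 + 72 - 6
= 426

426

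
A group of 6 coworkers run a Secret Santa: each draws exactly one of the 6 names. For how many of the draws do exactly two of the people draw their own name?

Choose which 2 of the 6 are fixed: C(6,2) = 15.
The other 4 form a derangement: !4 = 9.
Total: 15 × 9 = 135.

135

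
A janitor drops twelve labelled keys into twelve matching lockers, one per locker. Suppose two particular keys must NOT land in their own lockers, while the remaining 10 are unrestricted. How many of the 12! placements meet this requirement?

402796800

Inclusion-exclusion on the 2 forbidden self-matches:
Σ_{j=0}^{2} (-1)^j C(2,j)(12-j)!
= C(2,0)·12! - C(2,1)·11! + C(2,2)·10!
= 479001600 - 79833600 + 3628800
= 402796800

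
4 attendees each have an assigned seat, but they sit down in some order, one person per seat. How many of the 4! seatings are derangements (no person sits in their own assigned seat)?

Use !n = n·!(n-1) + (-1)^n.
!4 = 4·2 + 1 = 9

9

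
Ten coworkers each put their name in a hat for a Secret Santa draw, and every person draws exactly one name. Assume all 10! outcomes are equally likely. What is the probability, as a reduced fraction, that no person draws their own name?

16481/44800

Favorable outcomes: !10 = 1334961.
Total outcomes: 10! = 3628800.
Probability = 1334961/3628800 = 16481/44800.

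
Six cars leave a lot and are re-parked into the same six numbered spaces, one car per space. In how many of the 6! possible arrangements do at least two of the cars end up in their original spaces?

191

# with exactly i fixed is C(6,i)·!(6-i); sum over i=2..6:
  i=2: C(6,2)·!4 = 15·9 = 135
  i=3: C(6,3)·!3 = 20·2 = 40
  i=4: C(6,4)·!2 = 15·1 = 15
  i=5: C(6,5)·!1 = 6·0 = 0
  i=6: C(6,6)·!0 = 1·1 = 1
Total = 191.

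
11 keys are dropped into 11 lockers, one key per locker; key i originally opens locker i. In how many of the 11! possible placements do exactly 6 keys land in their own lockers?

20328

Choose which 6 of the 11 are fixed: C(11,6) = 462.
The remaining 5 must be deranged: !5 = 44.
Total: 462 × 44 = 20328.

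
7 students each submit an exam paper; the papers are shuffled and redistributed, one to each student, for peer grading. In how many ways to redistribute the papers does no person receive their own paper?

1854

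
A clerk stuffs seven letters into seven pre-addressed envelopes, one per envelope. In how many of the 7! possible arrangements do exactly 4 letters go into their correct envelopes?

70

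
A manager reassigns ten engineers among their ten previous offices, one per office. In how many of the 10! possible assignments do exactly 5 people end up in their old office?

11088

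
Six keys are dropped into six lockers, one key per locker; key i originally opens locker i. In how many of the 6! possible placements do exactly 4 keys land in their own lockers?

15

Pick the 4 fixed positions: C(6,4) = 15 ways.
The other 2 form a derangement: !2 = 1.
Total: 15 × 1 = 15.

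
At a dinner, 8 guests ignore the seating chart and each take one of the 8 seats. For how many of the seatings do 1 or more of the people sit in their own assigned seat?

Sum C(8,i)·!(8-i) for i = 1..8:
  i=1: C(8,1)·!7 = 8·1854 = 14832
  i=2: C(8,2)·!6 = 28·265 = 7420
  i=3: C(8,3)·!5 = 56·44 = 2464
  i=4: C(8,4)·!4 = 70·9 = 630
  i=5: C(8,5)·!3 = 56·2 = 112
  i=6: C(8,6)·!2 = 28·1 = 28
  i=7: C(8,7)·!1 = 8·0 = 0
  i=8: C(8,8)·!0 = 1·1 = 1
Total = 25487.

25487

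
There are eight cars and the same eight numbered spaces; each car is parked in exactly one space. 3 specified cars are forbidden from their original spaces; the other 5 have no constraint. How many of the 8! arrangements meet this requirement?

27240

Inclusion-exclusion on the 3 forbidden self-matches:
Σ_{j=0}^{3} (-1)^j C(3,j)(8-j)!
= C(3,0)·8! - C(3,1)·7! + C(3,2)·6! - C(3,3)·5!
= 40320 - 15120 + 2160 - 120
= 27240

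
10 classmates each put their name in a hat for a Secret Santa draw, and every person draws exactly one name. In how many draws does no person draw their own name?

1334961

Use !n = n·!(n-1) + (-1)^n.
!10 = 10·133496 + 1 = 1334961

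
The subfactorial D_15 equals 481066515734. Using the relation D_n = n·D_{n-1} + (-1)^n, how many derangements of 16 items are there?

7697064251745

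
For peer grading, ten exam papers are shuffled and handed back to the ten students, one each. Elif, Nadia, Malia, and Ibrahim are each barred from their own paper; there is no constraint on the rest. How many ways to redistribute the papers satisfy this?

Inclusion-exclusion on the 4 forbidden self-matches:
Σ_{j=0}^{4} (-1)^j C(4,j)(10-j)!
= C(4,0)·10! - C(4,1)·9! + C(4,2)·8! - C(4,3)·7! + C(4,4)·6!
= 3628800 - 1451520 + 241920 - 20160 + 720
= 2399760

2399760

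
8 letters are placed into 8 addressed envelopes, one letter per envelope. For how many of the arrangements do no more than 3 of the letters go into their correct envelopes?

39549

# with exactly i fixed is C(8,i)·!(8-i); sum over i=0..3:
  i=0: C(8,0)·!8 = 1·14833 = 14833
  i=1: C(8,1)·!7 = 8·1854 = 14832
  i=2: C(8,2)·!6 = 28·265 = 7420
  i=3: C(8,3)·!5 = 56·44 = 2464
Total = 39549.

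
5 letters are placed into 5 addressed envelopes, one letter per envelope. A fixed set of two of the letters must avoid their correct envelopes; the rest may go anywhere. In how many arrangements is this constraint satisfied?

78

Let A_j be the event that the j-th constrained one is fixed. By inclusion-exclusion over the 2 events:
Σ_{j=0}^{2} (-1)^j C(2,j)(5-j)!
= C(2,0)·5! - C(2,1)·4! + C(2,2)·3!
= 120 - 48 + 6
= 78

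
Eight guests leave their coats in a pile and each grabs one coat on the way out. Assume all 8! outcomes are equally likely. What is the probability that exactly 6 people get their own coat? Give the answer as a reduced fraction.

Favorable outcomes: C(8,6)·!2 = 28·1 = 28.
Total outcomes: 8! = 40320.
Probability = 28/40320 = 1/1440.

1/1440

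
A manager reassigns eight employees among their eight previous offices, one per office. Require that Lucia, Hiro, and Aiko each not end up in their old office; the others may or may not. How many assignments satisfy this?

27240

Let A_j be the event that the j-th constrained one is fixed. By inclusion-exclusion over the 3 events:
Σ_{j=0}^{3} (-1)^j C(3,j)(8-j)!
= C(3,0)·8! - C(3,1)·7! + C(3,2)·6! - C(3,3)·5!
= 40320 - 15120 + 2160 - 120
= 27240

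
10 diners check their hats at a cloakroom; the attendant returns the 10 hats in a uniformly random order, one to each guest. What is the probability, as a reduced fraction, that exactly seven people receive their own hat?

1/15120

Favorable outcomes: C(10,7)·!3 = 120·2 = 240.
Total outcomes: 10! = 3628800.
Probability = 240/3628800 = 1/15120.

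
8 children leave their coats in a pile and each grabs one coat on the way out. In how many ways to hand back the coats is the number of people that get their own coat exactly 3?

Choose which 3 of the 8 are fixed: C(8,3) = 56.
The other 5 form a derangement: !5 = 44.
Total: 56 × 44 = 2464.

2464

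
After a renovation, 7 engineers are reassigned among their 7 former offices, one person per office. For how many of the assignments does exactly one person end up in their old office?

1855

Pick the single fixed position: C(7,1) = 7 ways.
The other 6 form a derangement: !6 = 265.
Total: 7 × 265 = 1855.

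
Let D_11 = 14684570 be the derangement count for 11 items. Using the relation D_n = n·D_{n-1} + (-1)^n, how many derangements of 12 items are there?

D_12 = 12·14684570 + 1 = 176214841.

176214841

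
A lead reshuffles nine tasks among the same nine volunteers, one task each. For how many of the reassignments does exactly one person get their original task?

Choose which one of the 9 is fixed: C(9,1) = 9.
The other 8 form a derangement: !8 = 14833.
Total: 9 × 14833 = 133497.

133497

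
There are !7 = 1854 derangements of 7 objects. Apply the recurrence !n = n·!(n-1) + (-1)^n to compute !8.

14833

!8 = 8·1854 + 1 = 14833.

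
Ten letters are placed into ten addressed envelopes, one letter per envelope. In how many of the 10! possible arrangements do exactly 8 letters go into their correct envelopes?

45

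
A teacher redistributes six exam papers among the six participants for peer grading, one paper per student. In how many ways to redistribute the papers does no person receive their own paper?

The subfactorial !6 = [6!/e] (nearest integer).
6! = 720, and 720/e ≈ 264.87, so !6 = 265.

265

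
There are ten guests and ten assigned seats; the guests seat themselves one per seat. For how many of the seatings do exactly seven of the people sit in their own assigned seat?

240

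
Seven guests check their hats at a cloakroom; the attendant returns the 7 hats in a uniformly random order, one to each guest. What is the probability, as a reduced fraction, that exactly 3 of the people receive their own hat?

Favorable outcomes: C(7,3)·!4 = 35·9 = 315.
Total outcomes: 7! = 5040.
Probability = 315/5040 = 1/16.

1/16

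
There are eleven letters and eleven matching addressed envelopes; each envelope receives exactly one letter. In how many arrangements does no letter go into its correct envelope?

14684570

!11 is the nearest integer to 11!/e.
11! = 39916800, and 39916800/e ≈ 14684570.08, so !11 = 14684570.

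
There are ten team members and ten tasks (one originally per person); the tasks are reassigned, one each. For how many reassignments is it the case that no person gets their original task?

1334961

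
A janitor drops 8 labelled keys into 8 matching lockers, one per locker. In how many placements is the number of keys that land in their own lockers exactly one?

14832

Pick the single fixed position: C(8,1) = 8 ways.
The remaining 7 must be deranged: !7 = 1854.
Total: 8 × 1854 = 14832.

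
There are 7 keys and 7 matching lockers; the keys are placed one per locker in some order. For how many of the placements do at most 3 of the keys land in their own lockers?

Sum C(7,i)·!(7-i) for i = 0..3:
  i=0: C(7,0)·!7 = 1·1854 = 1854
  i=1: C(7,1)·!6 = 7·265 = 1855
  i=2: C(7,2)·!5 = 21·44 = 924
  i=3: C(7,3)·!4 = 35·9 = 315
Total = 4948.

4948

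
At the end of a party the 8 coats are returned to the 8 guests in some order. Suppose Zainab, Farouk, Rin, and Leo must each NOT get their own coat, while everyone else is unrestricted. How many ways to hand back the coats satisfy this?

Inclusion-exclusion on the 4 forbidden self-matches:
Σ_{j=0}^{4} (-1)^j C(4,j)(8-j)!
= C(4,0)·8! - C(4,1)·7! + C(4,2)·6! - C(4,3)·5! + C(4,4)·4!
= 40320 - 20160 + 4320 - 480 + 24
= 24024

24024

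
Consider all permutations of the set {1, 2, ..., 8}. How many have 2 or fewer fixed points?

# with exactly i fixed is C(8,i)·!(8-i); sum over i=0..2:
  i=0: C(8,0)·!8 = 1·14833 = 14833
  i=1: C(8,1)·!7 = 8·1854 = 14832
  i=2: C(8,2)·!6 = 28·265 = 7420
Total = 37085.

37085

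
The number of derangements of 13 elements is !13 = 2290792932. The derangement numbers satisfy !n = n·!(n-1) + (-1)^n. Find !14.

32071101049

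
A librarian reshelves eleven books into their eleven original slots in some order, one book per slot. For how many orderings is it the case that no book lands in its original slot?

The number of derangements of 11 is !11 = Σ_{k=0}^{11} (-1)^k·11!/k!
= 11! - 11!/1! + 11!/2! - 11!/3! + 11!/4! - 11!/5! + 11!/6! - 11!/7! + 11!/8! - 11!/9! + 11!/10! - 11!/11!
= 39916800 - 39916800 + 19958400 - 6652800 + 1663200 - 332640 + 55440 - 7920 + 990 - 110 + 11 - 1
= 14684570

14684570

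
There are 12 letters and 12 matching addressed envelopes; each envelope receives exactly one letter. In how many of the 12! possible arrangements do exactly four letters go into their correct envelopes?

7342335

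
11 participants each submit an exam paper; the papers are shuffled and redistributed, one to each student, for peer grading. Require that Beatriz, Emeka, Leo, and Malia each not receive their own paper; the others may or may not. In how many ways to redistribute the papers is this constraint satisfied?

27422640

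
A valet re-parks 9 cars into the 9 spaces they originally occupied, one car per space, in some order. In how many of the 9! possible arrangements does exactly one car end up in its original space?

133497

Choose which one of the 9 is fixed: C(9,1) = 9.
The other 8 form a derangement: !8 = 14833.
Total: 9 × 14833 = 133497.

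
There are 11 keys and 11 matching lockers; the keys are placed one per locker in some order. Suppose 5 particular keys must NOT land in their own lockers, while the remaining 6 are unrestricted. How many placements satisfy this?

25022880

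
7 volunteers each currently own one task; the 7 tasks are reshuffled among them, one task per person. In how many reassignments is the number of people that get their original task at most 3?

# with exactly i fixed is C(7,i)·!(7-i); sum over i=0..3:
  i=0: C(7,0)·!7 = 1·1854 = 1854
  i=1: C(7,1)·!6 = 7·265 = 1855
  i=2: C(7,2)·!5 = 21·44 = 924
  i=3: C(7,3)·!4 = 35·9 = 315
Total = 4948.

4948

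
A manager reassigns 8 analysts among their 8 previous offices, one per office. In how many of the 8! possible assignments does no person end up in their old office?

14833

Recurrence: !8 = 8·!7 + (-1)^8.
!8 = 8·1854 + 1 = 14833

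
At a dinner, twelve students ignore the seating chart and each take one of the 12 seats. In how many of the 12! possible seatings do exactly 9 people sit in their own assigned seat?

440

Choose which 9 of the 12 are fixed: C(12,9) = 220.
The remaining 3 must be deranged: !3 = 2.
Total: 220 × 2 = 440.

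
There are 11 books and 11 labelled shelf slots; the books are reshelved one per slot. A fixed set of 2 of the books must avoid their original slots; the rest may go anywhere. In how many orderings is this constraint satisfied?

33022080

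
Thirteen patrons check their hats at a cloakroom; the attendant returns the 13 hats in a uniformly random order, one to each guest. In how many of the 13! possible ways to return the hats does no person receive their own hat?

The number of derangements of 13 is !13 = Σ_{k=0}^{13} (-1)^k·13!/k!
= 13! - 13!/1! + 13!/2! - 13!/3! + 13!/4! - 13!/5! + 13!/6! - 13!/7! + 13!/8! - 13!/9! + 13!/10! - 13!/11! + 13!/12! - 13!/13!
= 6227020800 - 6227020800 + 3113510400 - 1037836800 + 259459200 - 51891840 + 8648640 - 1235520 + 154440 - 17160 + 1716 - 156 + 13 - 1
= 2290792932

2290792932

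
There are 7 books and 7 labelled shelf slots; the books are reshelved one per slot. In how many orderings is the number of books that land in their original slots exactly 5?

21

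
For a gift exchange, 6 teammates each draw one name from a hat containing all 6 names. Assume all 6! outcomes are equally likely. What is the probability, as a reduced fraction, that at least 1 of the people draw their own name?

91/144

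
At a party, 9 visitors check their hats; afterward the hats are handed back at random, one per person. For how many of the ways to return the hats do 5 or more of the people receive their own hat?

1339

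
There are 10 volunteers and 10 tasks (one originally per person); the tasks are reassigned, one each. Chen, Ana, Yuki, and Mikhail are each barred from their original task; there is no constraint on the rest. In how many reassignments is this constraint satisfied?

2399760

Let A_j be the event that the j-th constrained one is fixed. By inclusion-exclusion over the 4 events:
Σ_{j=0}^{4} (-1)^j C(4,j)(10-j)!
= C(4,0)·10! - C(4,1)·9! + C(4,2)·8! - C(4,3)·7! + C(4,4)·6!
= 3628800 - 1451520 + 241920 - 20160 + 720
= 2399760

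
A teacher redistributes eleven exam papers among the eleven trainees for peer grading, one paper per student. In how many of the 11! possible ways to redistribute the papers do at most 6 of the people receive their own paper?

39913444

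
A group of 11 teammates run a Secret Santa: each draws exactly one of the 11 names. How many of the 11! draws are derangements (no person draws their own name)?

14684570

The subfactorial !11 = [11!/e] (nearest integer).
11! = 39916800, and 39916800/e ≈ 14684570.08, so !11 = 14684570.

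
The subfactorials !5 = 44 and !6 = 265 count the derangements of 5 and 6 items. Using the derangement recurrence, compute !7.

1854

!7 = (7-1)·(!6 + !5) = 6·(265 + 44) = 6·309 = 1854.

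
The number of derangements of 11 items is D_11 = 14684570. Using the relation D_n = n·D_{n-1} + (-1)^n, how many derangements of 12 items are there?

176214841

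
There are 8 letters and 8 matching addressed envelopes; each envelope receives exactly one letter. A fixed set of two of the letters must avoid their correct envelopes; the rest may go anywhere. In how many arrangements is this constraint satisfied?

Inclusion-exclusion on the 2 forbidden self-matches:
Σ_{j=0}^{2} (-1)^j C(2,j)(8-j)!
= C(2,0)·8! - C(2,1)·7! + C(2,2)·6!
= 40320 - 10080 + 720
= 30960

30960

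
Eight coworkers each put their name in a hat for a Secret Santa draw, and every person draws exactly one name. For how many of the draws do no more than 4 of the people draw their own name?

40179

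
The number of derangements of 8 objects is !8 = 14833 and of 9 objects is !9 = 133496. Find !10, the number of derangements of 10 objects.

1334961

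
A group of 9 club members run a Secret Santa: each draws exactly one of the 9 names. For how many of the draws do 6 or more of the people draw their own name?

# with exactly i fixed is C(9,i)·!(9-i); sum over i=6..9:
  i=6: C(9,6)·!3 = 84·2 = 168
  i=7: C(9,7)·!2 = 36·1 = 36
  i=8: C(9,8)·!1 = 9·0 = 0
  i=9: C(9,9)·!0 = 1·1 = 1
Total = 205.

205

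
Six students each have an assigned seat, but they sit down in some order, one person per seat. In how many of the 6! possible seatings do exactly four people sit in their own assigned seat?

15

Pick the 4 fixed positions: C(6,4) = 15 ways.
The remaining 2 must be deranged: !2 = 1.
Total: 15 × 1 = 15.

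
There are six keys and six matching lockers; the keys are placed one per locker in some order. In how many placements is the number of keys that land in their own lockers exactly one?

Pick the single fixed position: C(6,1) = 6 ways.
The other 5 form a derangement: !5 = 44.
Total: 6 × 44 = 264.

264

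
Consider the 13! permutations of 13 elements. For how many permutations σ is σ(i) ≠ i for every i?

Use !n = n·!(n-1) + (-1)^n.
!13 = 13·176214841 - 1 = 2290792932

2290792932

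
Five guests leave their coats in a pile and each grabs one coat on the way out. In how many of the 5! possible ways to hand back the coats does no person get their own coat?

44

By inclusion-exclusion, !5 = Σ (-1)^k · 5!/k! for k=0..5
= 5! - 5!/1! + 5!/2! - 5!/3! + 5!/4! - 5!/5!
= 120 - 120 + 60 - 20 + 5 - 1
= 44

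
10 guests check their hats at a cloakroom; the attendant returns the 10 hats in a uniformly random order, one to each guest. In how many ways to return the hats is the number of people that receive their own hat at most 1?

2669921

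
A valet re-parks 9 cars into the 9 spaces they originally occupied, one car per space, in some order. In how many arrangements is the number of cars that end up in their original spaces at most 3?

Sum C(9,i)·!(9-i) for i = 0..3:
  i=0: C(9,0)·!9 = 1·133496 = 133496
  i=1: C(9,1)·!8 = 9·14833 = 133497
  i=2: C(9,2)·!7 = 36·1854 = 66744
  i=3: C(9,3)·!6 = 84·265 = 22260
Total = 355997.

355997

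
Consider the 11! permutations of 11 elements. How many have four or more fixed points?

# with exactly i fixed is C(11,i)·!(11-i); sum over i=4..11:
  i=4: C(11,4)·!7 = 330·1854 = 611820
  i=5: C(11,5)·!6 = 462·265 = 122430
  i=6: C(11,6)·!5 = 462·44 = 20328
  i=7: C(11,7)·!4 = 330·9 = 2970
  i=8: C(11,8)·!3 = 165·2 = 330
  i=9: C(11,9)·!2 = 55·1 = 55
  i=10: C(11,10)·!1 = 11·0 = 0
  i=11: C(11,11)·!0 = 1·1 = 1
Total = 757934.

757934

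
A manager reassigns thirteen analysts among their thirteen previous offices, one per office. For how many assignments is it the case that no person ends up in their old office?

2290792932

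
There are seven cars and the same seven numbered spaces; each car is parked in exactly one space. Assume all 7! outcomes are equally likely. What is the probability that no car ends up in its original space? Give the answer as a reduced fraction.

103/280

Favorable outcomes: !7 = 1854.
Total outcomes: 7! = 5040.
Probability = 1854/5040 = 103/280.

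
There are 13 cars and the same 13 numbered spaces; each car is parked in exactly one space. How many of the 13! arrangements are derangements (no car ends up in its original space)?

2290792932

Recurrence: !13 = 13·!12 + (-1)^13.
!13 = 13·176214841 - 1 = 2290792932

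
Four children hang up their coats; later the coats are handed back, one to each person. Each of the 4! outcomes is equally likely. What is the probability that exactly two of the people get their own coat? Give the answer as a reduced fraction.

Favorable outcomes: C(4,2)·!2 = 6·1 = 6.
Total outcomes: 4! = 24.
Probability = 6/24 = 1/4.

1/4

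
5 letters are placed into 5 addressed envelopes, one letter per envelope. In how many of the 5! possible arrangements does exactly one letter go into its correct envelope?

Choose which one of the 5 is fixed: C(5,1) = 5.
The other 4 form a derangement: !4 = 9.
Total: 5 × 9 = 45.

45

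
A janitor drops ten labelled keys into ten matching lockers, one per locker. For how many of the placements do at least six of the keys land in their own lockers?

# with exactly i fixed is C(10,i)·!(10-i); sum over i=6..10:
  i=6: C(10,6)·!4 = 210·9 = 1890
  i=7: C(10,7)·!3 = 120·2 = 240
  i=8: C(10,8)·!2 = 45·1 = 45
  i=9: C(10,9)·!1 = 10·0 = 0
  i=10: C(10,10)·!0 = 1·1 = 1
Total = 2176.

2176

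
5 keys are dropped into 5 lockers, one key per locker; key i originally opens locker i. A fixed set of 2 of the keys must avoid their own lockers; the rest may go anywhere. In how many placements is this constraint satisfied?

78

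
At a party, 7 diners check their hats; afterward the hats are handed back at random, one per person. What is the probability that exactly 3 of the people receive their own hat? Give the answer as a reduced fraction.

Favorable outcomes: C(7,3)·!4 = 35·9 = 315.
Total outcomes: 7! = 5040.
Probability = 315/5040 = 1/16.

1/16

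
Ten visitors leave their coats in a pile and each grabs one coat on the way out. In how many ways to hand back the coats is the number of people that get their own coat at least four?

68914

Sum C(10,i)·!(10-i) for i = 4..10:
  i=4: C(10,4)·!6 = 210·265 = 55650
  i=5: C(10,5)·!5 = 252·44 = 11088
  i=6: C(10,6)·!4 = 210·9 = 1890
  i=7: C(10,7)·!3 = 120·2 = 240
  i=8: C(10,8)·!2 = 45·1 = 45
  i=9: C(10,9)·!1 = 10·0 = 0
  i=10: C(10,10)·!0 = 1·1 = 1
Total = 68914.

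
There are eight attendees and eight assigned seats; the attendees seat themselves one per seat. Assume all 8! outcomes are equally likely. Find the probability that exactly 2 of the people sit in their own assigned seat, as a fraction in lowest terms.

53/288

Favorable outcomes: C(8,2)·!6 = 28·265 = 7420.
Total outcomes: 8! = 40320.
Probability = 7420/40320 = 53/288.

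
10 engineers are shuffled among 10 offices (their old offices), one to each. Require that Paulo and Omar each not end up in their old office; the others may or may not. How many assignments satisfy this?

2943360

Inclusion-exclusion on the 2 forbidden self-matches:
Σ_{j=0}^{2} (-1)^j C(2,j)(10-j)!
= C(2,0)·10! - C(2,1)·9! + C(2,2)·8!
= 3628800 - 725760 + 40320
= 2943360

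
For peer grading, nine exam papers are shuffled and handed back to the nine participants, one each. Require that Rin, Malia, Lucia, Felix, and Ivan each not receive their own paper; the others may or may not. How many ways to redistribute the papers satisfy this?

205056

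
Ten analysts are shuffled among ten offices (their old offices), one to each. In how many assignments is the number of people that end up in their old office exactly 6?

1890

Choose which 6 of the 10 are fixed: C(10,6) = 210.
The remaining 4 must be deranged: !4 = 9.
Total: 210 × 9 = 1890.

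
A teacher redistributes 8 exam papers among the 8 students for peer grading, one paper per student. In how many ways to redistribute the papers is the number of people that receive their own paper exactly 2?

Pick the 2 fixed positions: C(8,2) = 28 ways.
The other 6 form a derangement: !6 = 265.
Total: 28 × 265 = 7420.

7420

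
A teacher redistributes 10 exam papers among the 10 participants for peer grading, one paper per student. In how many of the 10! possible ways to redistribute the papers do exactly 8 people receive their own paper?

45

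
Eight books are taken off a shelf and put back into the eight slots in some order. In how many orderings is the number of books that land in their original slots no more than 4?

40179

# with exactly i fixed is C(8,i)·!(8-i); sum over i=0..4:
  i=0: C(8,0)·!8 = 1·14833 = 14833
  i=1: C(8,1)·!7 = 8·1854 = 14832
  i=2: C(8,2)·!6 = 28·265 = 7420
  i=3: C(8,3)·!5 = 56·44 = 2464
  i=4: C(8,4)·!4 = 70·9 = 630
Total = 40179.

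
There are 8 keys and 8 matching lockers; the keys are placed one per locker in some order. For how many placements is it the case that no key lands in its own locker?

14833

The number of derangements of 8 is !8 = Σ_{k=0}^{8} (-1)^k·8!/k!
= 8! - 8!/1! + 8!/2! - 8!/3! + 8!/4! - 8!/5! + 8!/6! - 8!/7! + 8!/8!
= 40320 - 40320 + 20160 - 6720 + 1680 - 336 + 56 - 8 + 1
= 14833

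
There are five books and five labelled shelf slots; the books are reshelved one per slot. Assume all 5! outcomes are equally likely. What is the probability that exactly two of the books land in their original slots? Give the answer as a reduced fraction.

1/6

Favorable outcomes: C(5,2)·!3 = 10·2 = 20.
Total outcomes: 5! = 120.
Probability = 20/120 = 1/6.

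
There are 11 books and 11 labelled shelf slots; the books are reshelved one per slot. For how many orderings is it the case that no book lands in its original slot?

14684570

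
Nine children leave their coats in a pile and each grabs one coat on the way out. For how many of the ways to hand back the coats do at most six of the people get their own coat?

Sum C(9,i)·!(9-i) for i = 0..6:
  i=0: C(9,0)·!9 = 1·133496 = 133496
  i=1: C(9,1)·!8 = 9·14833 = 133497
  i=2: C(9,2)·!7 = 36·1854 = 66744
  i=3: C(9,3)·!6 = 84·265 = 22260
  i=4: C(9,4)·!5 = 126·44 = 5544
  i=5: C(9,5)·!4 = 126·9 = 1134
  i=6: C(9,6)·!3 = 84·2 = 168
Total = 362843.

362843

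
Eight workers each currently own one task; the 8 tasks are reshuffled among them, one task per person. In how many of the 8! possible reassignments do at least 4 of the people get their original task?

771

Sum C(8,i)·!(8-i) for i = 4..8:
  i=4: C(8,4)·!4 = 70·9 = 630
  i=5: C(8,5)·!3 = 56·2 = 112
  i=6: C(8,6)·!2 = 28·1 = 28
  i=7: C(8,7)·!1 = 8·0 = 0
  i=8: C(8,8)·!0 = 1·1 = 1
Total = 771.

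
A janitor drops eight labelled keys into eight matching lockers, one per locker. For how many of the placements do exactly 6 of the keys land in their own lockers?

Choose which 6 of the 8 are fixed: C(8,6) = 28.
The other 2 form a derangement: !2 = 1.
Total: 28 × 1 = 28.

28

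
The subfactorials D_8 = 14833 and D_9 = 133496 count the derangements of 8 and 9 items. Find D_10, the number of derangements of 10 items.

1334961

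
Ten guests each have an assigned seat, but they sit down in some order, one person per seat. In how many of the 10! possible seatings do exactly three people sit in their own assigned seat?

222480

Choose which 3 of the 10 are fixed: C(10,3) = 120.
The remaining 7 must be deranged: !7 = 1854.
Total: 120 × 1854 = 222480.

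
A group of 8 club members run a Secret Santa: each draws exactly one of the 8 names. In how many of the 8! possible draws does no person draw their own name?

!8 is the nearest integer to 8!/e.
8! = 40320, and 40320/e ≈ 14832.90, so !8 = 14833.

14833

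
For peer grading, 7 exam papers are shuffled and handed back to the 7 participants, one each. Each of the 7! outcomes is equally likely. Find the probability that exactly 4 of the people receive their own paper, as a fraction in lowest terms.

1/72

Favorable outcomes: C(7,4)·!3 = 35·2 = 70.
Total outcomes: 7! = 5040.
Probability = 70/5040 = 1/72.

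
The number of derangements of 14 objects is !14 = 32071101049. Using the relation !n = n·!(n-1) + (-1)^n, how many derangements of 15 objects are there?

!15 = 15·32071101049 - 1 = 481066515734.

481066515734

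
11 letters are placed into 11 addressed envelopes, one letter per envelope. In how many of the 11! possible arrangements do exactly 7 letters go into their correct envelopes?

2970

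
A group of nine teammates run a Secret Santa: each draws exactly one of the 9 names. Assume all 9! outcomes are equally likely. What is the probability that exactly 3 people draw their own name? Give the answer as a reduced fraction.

53/864

Favorable outcomes: C(9,3)·!6 = 84·265 = 22260.
Total outcomes: 9! = 362880.
Probability = 22260/362880 = 53/864.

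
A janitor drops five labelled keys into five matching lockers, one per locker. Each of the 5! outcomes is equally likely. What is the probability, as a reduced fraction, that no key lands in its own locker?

11/30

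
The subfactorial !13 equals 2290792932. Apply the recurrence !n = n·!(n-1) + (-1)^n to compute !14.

32071101049

!14 = 14·2290792932 + 1 = 32071101049.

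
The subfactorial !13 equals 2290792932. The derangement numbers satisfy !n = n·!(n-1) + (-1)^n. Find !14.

32071101049

!14 = 14·2290792932 + 1 = 32071101049.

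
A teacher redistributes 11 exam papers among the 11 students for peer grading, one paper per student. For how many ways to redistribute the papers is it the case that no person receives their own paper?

!11 is the nearest integer to 11!/e.
11! = 39916800, and 39916800/e ≈ 14684570.08, so !11 = 14684570.

14684570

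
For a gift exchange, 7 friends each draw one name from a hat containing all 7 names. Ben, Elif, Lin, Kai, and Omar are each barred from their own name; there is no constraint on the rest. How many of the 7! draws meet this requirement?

Inclusion-exclusion on the 5 forbidden self-matches:
Σ_{j=0}^{5} (-1)^j C(5,j)(7-j)!
= C(5,0)·7! - C(5,1)·6! + C(5,2)·5! - C(5,3)·4! + C(5,4)·3! - C(5,5)·2!
= 5040 - 3600 + 1200 - 240 + 30 - 2
= 2428

2428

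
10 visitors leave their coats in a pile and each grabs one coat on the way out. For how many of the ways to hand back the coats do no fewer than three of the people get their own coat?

291394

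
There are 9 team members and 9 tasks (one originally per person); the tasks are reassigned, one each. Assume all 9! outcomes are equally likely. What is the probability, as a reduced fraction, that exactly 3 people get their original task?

Favorable outcomes: C(9,3)·!6 = 84·265 = 22260.
Total outcomes: 9! = 362880.
Probability = 22260/362880 = 53/864.

53/864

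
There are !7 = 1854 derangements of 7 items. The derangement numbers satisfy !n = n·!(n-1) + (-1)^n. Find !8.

14833

!8 = 8·1854 + 1 = 14833.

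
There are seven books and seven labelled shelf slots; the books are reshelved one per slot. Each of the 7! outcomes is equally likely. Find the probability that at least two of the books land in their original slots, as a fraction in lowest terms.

Favorable outcomes: Σ_{i≥2} C(7,i)·!(7-i) = 21·44 + 35·9 + 35·2 + 21·1 + 7·0 + 1·1 = 1331.
Total outcomes: 7! = 5040.
Probability = 1331/5040 = 1331/5040.

1331/5040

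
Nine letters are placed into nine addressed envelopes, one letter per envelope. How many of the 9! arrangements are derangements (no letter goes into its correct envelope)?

133496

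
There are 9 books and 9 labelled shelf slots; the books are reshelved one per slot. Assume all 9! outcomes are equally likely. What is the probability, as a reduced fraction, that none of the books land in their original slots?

16687/45360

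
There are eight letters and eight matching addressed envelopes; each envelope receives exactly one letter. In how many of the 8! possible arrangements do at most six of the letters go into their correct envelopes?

40319

Sum C(8,i)·!(8-i) for i = 0..6:
  i=0: C(8,0)·!8 = 1·14833 = 14833
  i=1: C(8,1)·!7 = 8·1854 = 14832
  i=2: C(8,2)·!6 = 28·265 = 7420
  i=3: C(8,3)·!5 = 56·44 = 2464
  i=4: C(8,4)·!4 = 70·9 = 630
  i=5: C(8,5)·!3 = 56·2 = 112
  i=6: C(8,6)·!2 = 28·1 = 28
Total = 40319.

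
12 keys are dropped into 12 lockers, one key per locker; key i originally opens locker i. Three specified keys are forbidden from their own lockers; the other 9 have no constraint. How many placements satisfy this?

Let A_j be the event that the j-th constrained one is fixed. By inclusion-exclusion over the 3 events:
Σ_{j=0}^{3} (-1)^j C(3,j)(12-j)!
= C(3,0)·12! - C(3,1)·11! + C(3,2)·10! - C(3,3)·9!
= 479001600 - 119750400 + 10886400 - 362880
= 369774720

369774720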